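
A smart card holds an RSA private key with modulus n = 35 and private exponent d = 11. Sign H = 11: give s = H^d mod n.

H^2 ≡ 11^2 = 121 ≡ 16
H^4 ≡ 16^2 = 256 ≡ 11
H^8 ≡ 11^2 = 121 ≡ 16
11 = 8 + 2 + 1, so H^11 ≡ 16·16·11 ≡ 16 (mod 35)

16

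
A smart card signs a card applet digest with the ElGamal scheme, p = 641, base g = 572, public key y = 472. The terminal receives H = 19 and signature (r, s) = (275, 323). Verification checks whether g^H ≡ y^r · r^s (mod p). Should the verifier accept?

reject

Left side g^H mod p:
572^2 = 327184 ≡ 274
572^4 ≡ 274^2 = 75076 ≡ 79
572^8 ≡ 79^2 = 6241 ≡ 472
572^16 ≡ 472^2 = 222784 ≡ 357
19 = 16 + 2 + 1, so 572^19 ≡ 357·274·572 ≡ 288 (mod 641)
Right side y^r · r^s mod p:
472^2 = 222784 ≡ 357
472^4 ≡ 357^2 = 127449 ≡ 531
472^8 ≡ 531^2 = 281961 ≡ 562
472^16 ≡ 562^2 = 315844 ≡ 472
472^32 ≡ 472^2 = 222784 ≡ 357
472^64 ≡ 357^2 = 127449 ≡ 531
472^128 ≡ 531^2 = 281961 ≡ 562
472^256 ≡ 562^2 = 315844 ≡ 472
275 = 256 + 16 + 2 + 1, so 472^275 ≡ 472·472·357·472 ≡ 1 (mod 641)
275^2 = 75625 ≡ 628
275^4 ≡ 628^2 = 394384 ≡ 169
275^8 ≡ 169^2 = 28561 ≡ 357
275^16 ≡ 357^2 = 127449 ≡ 531
275^32 ≡ 531^2 = 281961 ≡ 562
275^64 ≡ 562^2 = 315844 ≡ 472
275^128 ≡ 472^2 = 222784 ≡ 357
275^256 ≡ 357^2 = 127449 ≡ 531
323 = 256 + 64 + 2 + 1, so 275^323 ≡ 531·472·628·275 ≡ 271 (mod 641)
1·271 = 271 ≡ 271 (mod 641)
288 ≠ 271, so verification fails.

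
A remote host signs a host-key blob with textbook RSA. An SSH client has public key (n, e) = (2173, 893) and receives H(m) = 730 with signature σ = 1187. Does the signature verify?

σ^893 mod 2173 = 1443
1443 ≠ 730, so verification fails.

does not verify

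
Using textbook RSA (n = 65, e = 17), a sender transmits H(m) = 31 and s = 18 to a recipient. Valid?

no

Squares mod 65: s^1≡18, s^2≡64, s^4≡1, s^8≡1, s^16≡1
17 = 16 + 1, so s^17 ≡ 1·18 ≡ 18 (mod 65)
18 ≠ 31, so verification fails.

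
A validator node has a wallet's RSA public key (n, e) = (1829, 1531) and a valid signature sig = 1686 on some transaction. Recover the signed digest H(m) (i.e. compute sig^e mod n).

849

Squares mod 1829: sig^1≡1686, sig^2≡330, sig^4≡989, sig^8≡1435, sig^16≡1600, sig^32≡1229, sig^64≡1516, sig^128≡1032, sig^256≡546, sig^512≡1818, sig^1024≡121
1531 = 1024 + 256 + 128 + 64 + 32 + 16 + 8 + 2 + 1, so sig^1531 ≡ 121·546·1032·1516·1229·1600·1435·330·1686 ≡ 849 (mod 1829)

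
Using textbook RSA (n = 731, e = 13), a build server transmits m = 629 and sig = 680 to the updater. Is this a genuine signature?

Squares mod 731: sig^1≡680, sig^2≡408, sig^4≡527, sig^8≡680
13 = 8 + 4 + 1, so sig^13 ≡ 680·527·680 ≡ 102 (mod 731)
102 ≠ 629, so verification fails.

forged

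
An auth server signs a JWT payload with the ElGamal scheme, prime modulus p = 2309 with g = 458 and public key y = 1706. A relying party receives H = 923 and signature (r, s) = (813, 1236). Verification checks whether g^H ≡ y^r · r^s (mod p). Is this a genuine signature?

Left side g^H mod p:
Squares mod 2309: 458^1≡458, 458^2≡1954, 458^4≡1339, 458^8≡1137, 458^16≡2038, 458^32≡1862, 458^64≡1235, 458^128≡1285, 458^256≡290, 458^512≡976
923 = 512 + 256 + 128 + 16 + 8 + 2 + 1, so 458^923 ≡ 976·290·1285·2038·1137·1954·458 ≡ 512 (mod 2309)
Right side y^r · r^s mod p:
Squares mod 2309: 1706^1≡1706, 1706^2≡1096, 1706^4≡536, 1706^8≡980, 1706^16≡2165, 1706^32≡2264, 1706^64≡2025, 1706^128≡2150, 1706^256≡2191, 1706^512≡70
813 = 512 + 256 + 32 + 8 + 4 + 1, so 1706^813 ≡ 70·2191·2264·980·536·1706 ≡ 1298 (mod 2309)
Squares mod 2309: 813^1≡813, 813^2≡595, 813^4≡748, 813^8≡726, 813^16≡624, 813^32≡1464, 813^64≡544, 813^128≡384, 813^256≡1989, 813^512≡804, 813^1024≡2205
1236 = 1024 + 128 + 64 + 16 + 4, so 813^1236 ≡ 2205·384·544·624·748 ≡ 1146 (mod 2309)
1298·1146 = 1487508 ≡ 512 (mod 2309)
512 ≡ 512 (mod 2309), so the signature is genuine.

genuine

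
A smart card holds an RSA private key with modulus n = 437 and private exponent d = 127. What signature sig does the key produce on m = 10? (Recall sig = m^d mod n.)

m^2 ≡ 10^2 = 100
m^4 ≡ 100^2 = 10000 ≡ 386
m^8 ≡ 386^2 = 148996 ≡ 416
m^16 ≡ 416^2 = 173056 ≡ 4
m^32 ≡ 4^2 = 16
m^64 ≡ 16^2 = 256
127 = 64 + 32 + 16 + 8 + 4 + 2 + 1, so m^127 ≡ 256·16·4·416·386·100·10 ≡ 86 (mod 437)

86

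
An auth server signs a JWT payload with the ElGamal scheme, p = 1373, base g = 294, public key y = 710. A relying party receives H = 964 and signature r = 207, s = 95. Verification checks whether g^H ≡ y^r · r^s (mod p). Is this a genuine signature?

Left side g^H mod p:
294^2 = 86436 ≡ 1310
294^4 ≡ 1310^2 = 1716100 ≡ 1223
294^8 ≡ 1223^2 = 1495729 ≡ 532
294^16 ≡ 532^2 = 283024 ≡ 186
294^32 ≡ 186^2 = 34596 ≡ 271
294^64 ≡ 271^2 = 73441 ≡ 672
294^128 ≡ 672^2 = 451584 ≡ 1240
294^256 ≡ 1240^2 = 1537600 ≡ 1213
294^512 ≡ 1213^2 = 1471369 ≡ 886
964 = 512 + 256 + 128 + 64 + 4, so 294^964 ≡ 886·1213·1240·672·1223 ≡ 963 (mod 1373)
Right side y^r · r^s mod p:
710^2 = 504100 ≡ 209
710^4 ≡ 209^2 = 43681 ≡ 1118
710^8 ≡ 1118^2 = 1249924 ≡ 494
710^16 ≡ 494^2 = 244036 ≡ 1015
710^32 ≡ 1015^2 = 1030225 ≡ 475
710^64 ≡ 475^2 = 225625 ≡ 453
710^128 ≡ 453^2 = 205209 ≡ 632
207 = 128 + 64 + 8 + 4 + 2 + 1, so 710^207 ≡ 632·453·494·1118·209·710 ≡ 225 (mod 1373)
207^2 = 42849 ≡ 286
207^4 ≡ 286^2 = 81796 ≡ 789
207^8 ≡ 789^2 = 622521 ≡ 552
207^16 ≡ 552^2 = 304704 ≡ 1271
207^32 ≡ 1271^2 = 1615441 ≡ 793
207^64 ≡ 793^2 = 628849 ≡ 15
95 = 64 + 16 + 8 + 4 + 2 + 1, so 207^95 ≡ 15·1271·552·789·286·207 ≡ 933 (mod 1373)
225·933 = 209925 ≡ 1229 (mod 1373)
963 ≠ 1229, so verification fails.

forged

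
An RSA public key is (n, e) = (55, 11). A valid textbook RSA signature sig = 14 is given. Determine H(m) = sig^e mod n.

14

Squares mod 55: sig^1≡14, sig^2≡31, sig^4≡26, sig^8≡16
11 = 8 + 2 + 1, so sig^11 ≡ 16·31·14 ≡ 14 (mod 55)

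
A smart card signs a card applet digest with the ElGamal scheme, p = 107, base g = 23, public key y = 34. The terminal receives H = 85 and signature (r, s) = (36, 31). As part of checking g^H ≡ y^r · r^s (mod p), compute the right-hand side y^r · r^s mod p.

34^2 = 1156 ≡ 86
34^4 ≡ 86^2 = 7396 ≡ 13
34^8 ≡ 13^2 = 169 ≡ 62
34^16 ≡ 62^2 = 3844 ≡ 99
34^32 ≡ 99^2 = 9801 ≡ 64
36 = 32 + 4, so 34^36 ≡ 64·13 ≡ 83 (mod 107)
36^2 = 1296 ≡ 12
36^4 ≡ 12^2 = 144 ≡ 37
36^8 ≡ 37^2 = 1369 ≡ 85
36^16 ≡ 85^2 = 7225 ≡ 56
31 = 16 + 8 + 4 + 2 + 1, so 36^31 ≡ 56·85·37·12·36 ≡ 99 (mod 107)
y^r · r^s ≡ 83·99 = 8217 ≡ 85 (mod 107)

85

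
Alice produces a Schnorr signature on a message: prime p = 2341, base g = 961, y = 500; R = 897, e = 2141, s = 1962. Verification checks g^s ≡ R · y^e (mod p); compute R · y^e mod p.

500^2141 mod 2341 = 164
R · y^e ≡ 897·164 = 147108 ≡ 1966 (mod 2341)

1966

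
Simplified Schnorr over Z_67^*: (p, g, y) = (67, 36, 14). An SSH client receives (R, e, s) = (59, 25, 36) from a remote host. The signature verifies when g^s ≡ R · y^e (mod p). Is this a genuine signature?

genuine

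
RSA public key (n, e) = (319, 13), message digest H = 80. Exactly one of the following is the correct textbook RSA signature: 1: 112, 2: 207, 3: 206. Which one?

Candidate 1: 112^13 mod 319 = 239
Candidate 2: 207^13 mod 319 = 80
  → matches H = 80
Candidate 3: 206^13 mod 319 = 193

2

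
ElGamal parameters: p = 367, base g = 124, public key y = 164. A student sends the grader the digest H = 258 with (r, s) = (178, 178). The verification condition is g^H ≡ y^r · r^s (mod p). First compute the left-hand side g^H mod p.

135

124^2 = 15376 ≡ 329
124^4 ≡ 329^2 = 108241 ≡ 343
124^8 ≡ 343^2 = 117649 ≡ 209
124^16 ≡ 209^2 = 43681 ≡ 8
124^32 ≡ 8^2 = 64
124^64 ≡ 64^2 = 4096 ≡ 59
124^128 ≡ 59^2 = 3481 ≡ 178
124^256 ≡ 178^2 = 31684 ≡ 122
258 = 256 + 2, so 124^258 ≡ 122·329 ≡ 135 (mod 367)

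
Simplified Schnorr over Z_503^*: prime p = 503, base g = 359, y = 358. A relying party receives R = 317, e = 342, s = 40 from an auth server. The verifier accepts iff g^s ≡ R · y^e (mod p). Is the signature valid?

valid

g^s mod p:
359^2 = 128881 ≡ 113
359^4 ≡ 113^2 = 12769 ≡ 194
359^8 ≡ 194^2 = 37636 ≡ 414
359^16 ≡ 414^2 = 171396 ≡ 376
359^32 ≡ 376^2 = 141376 ≡ 33
40 = 32 + 8, so 359^40 ≡ 33·414 ≡ 81 (mod 503)
R · y^e mod p:
358^2 = 128164 ≡ 402
358^4 ≡ 402^2 = 161604 ≡ 141
358^8 ≡ 141^2 = 19881 ≡ 264
358^16 ≡ 264^2 = 69696 ≡ 282
358^32 ≡ 282^2 = 79524 ≡ 50
358^64 ≡ 50^2 = 2500 ≡ 488
358^128 ≡ 488^2 = 238144 ≡ 225
358^256 ≡ 225^2 = 50625 ≡ 325
342 = 256 + 64 + 16 + 4 + 2, so 358^342 ≡ 325·488·282·141·402 ≡ 462 (mod 503)
317·462 = 146454 ≡ 81 (mod 503)
81 ≡ 81 (mod 503); signature holds.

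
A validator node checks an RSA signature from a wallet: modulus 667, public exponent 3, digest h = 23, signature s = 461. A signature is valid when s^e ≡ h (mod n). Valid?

s^2 ≡ 461^2 = 212521 ≡ 415
3 = 2 + 1, so s^3 ≡ 415·461 ≡ 553 (mod 667)
s^3 mod 667 = 553, but h = 23.

no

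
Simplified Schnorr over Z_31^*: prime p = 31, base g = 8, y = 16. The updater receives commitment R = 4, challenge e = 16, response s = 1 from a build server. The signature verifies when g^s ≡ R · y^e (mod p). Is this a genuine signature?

forged

g^s mod p:
8^1 mod 31 = 8
R · y^e mod p:
16^2 = 256 ≡ 8
16^4 ≡ 8^2 = 64 ≡ 2
16^8 ≡ 2^2 = 4
16^16 ≡ 4^2 = 16
4·16 = 64 ≡ 2 (mod 31)
8 ≠ 2; the check fails.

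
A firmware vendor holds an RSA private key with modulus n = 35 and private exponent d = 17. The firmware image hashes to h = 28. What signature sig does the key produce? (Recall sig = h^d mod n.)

h^2 ≡ 28^2 = 784 ≡ 14
h^4 ≡ 14^2 = 196 ≡ 21
h^8 ≡ 21^2 = 441 ≡ 21
h^16 ≡ 21^2 = 441 ≡ 21
17 = 16 + 1, so h^17 ≡ 21·28 ≡ 28 (mod 35)

28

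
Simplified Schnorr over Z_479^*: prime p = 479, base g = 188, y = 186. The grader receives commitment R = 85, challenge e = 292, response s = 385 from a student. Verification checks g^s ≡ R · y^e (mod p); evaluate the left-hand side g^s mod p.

188^385 mod 479 = 410

410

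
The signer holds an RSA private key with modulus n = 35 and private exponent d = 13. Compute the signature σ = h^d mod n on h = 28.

28

h^2 ≡ 28^2 = 784 ≡ 14
h^4 ≡ 14^2 = 196 ≡ 21
h^8 ≡ 21^2 = 441 ≡ 21
13 = 8 + 4 + 1, so h^13 ≡ 21·21·28 ≡ 28 (mod 35)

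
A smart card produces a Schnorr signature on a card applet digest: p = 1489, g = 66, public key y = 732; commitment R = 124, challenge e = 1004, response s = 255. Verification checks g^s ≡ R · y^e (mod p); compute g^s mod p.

Squares mod 1489: 66^1≡66, 66^2≡1378, 66^4≡409, 66^8≡513, 66^16≡1105, 66^32≡45, 66^64≡536, 66^128≡1408
255 = 128 + 64 + 32 + 16 + 8 + 4 + 2 + 1, so 66^255 ≡ 1408·536·45·1105·513·409·1378·66 ≡ 1250 (mod 1489)

1250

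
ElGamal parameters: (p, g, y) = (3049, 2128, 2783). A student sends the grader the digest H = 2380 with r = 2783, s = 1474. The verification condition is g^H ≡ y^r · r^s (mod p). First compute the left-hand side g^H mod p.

2129

2128^2 = 4528384 ≡ 619
2128^4 ≡ 619^2 = 383161 ≡ 2036
2128^8 ≡ 2036^2 = 4145296 ≡ 1705
2128^16 ≡ 1705^2 = 2907025 ≡ 1328
2128^32 ≡ 1328^2 = 1763584 ≡ 1262
2128^64 ≡ 1262^2 = 1592644 ≡ 1066
2128^128 ≡ 1066^2 = 1136356 ≡ 2128
2128^256 ≡ 2128^2 = 4528384 ≡ 619
2128^512 ≡ 619^2 = 383161 ≡ 2036
2128^1024 ≡ 2036^2 = 4145296 ≡ 1705
2128^2048 ≡ 1705^2 = 2907025 ≡ 1328
2380 = 2048 + 256 + 64 + 8 + 4, so 2128^2380 ≡ 1328·619·1066·1705·2036 ≡ 2129 (mod 3049)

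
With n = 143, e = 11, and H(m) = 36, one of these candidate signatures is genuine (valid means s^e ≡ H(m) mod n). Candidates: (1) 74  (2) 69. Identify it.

Candidate 1: 74^2 = 5476 ≡ 42; 74^4 ≡ 42^2 = 1764 ≡ 48; 74^8 ≡ 48^2 = 2304 ≡ 16; 11 = 8 + 2 + 1, so 74^11 ≡ 16·42·74 ≡ 107 (mod 143)
Candidate 2: 69^2 = 4761 ≡ 42; 69^4 ≡ 42^2 = 1764 ≡ 48; 69^8 ≡ 48^2 = 2304 ≡ 16; 11 = 8 + 2 + 1, so 69^11 ≡ 16·42·69 ≡ 36 (mod 143)
  → matches H(m) = 36

2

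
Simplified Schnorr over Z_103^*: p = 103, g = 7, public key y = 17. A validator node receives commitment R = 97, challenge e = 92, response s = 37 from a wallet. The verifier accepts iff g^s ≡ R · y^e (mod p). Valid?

yes

g^s mod p:
7^2 = 49
7^4 ≡ 49^2 = 2401 ≡ 32
7^8 ≡ 32^2 = 1024 ≡ 97
7^16 ≡ 97^2 = 9409 ≡ 36
7^32 ≡ 36^2 = 1296 ≡ 60
37 = 32 + 4 + 1, so 7^37 ≡ 60·32·7 ≡ 50 (mod 103)
R · y^e mod p:
17^2 = 289 ≡ 83
17^4 ≡ 83^2 = 6889 ≡ 91
17^8 ≡ 91^2 = 8281 ≡ 41
17^16 ≡ 41^2 = 1681 ≡ 33
17^32 ≡ 33^2 = 1089 ≡ 59
17^64 ≡ 59^2 = 3481 ≡ 82
92 = 64 + 16 + 8 + 4, so 17^92 ≡ 82·33·41·91 ≡ 26 (mod 103)
97·26 = 2522 ≡ 50 (mod 103)
50 ≡ 50 (mod 103); signature holds.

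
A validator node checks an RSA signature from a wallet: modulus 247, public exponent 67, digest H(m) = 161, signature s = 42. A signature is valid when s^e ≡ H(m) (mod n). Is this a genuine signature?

forged

s^2 ≡ 42^2 = 1764 ≡ 35
s^4 ≡ 35^2 = 1225 ≡ 237
s^8 ≡ 237^2 = 56169 ≡ 100
s^16 ≡ 100^2 = 10000 ≡ 120
s^32 ≡ 120^2 = 14400 ≡ 74
s^64 ≡ 74^2 = 5476 ≡ 42
67 = 64 + 2 + 1, so s^67 ≡ 42·35·42 ≡ 237 (mod 247)
The recovered value 237 does not match the digest 161.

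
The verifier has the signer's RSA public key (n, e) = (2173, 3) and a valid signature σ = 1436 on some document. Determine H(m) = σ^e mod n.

σ^2 ≡ 1436^2 = 2062096 ≡ 2092
3 = 2 + 1, so σ^3 ≡ 2092·1436 ≡ 1026 (mod 2173)

1026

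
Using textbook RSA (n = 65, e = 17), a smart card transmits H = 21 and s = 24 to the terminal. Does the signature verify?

s^17 mod 65 = 59
The recovered value 59 does not match the digest 21.

does not verify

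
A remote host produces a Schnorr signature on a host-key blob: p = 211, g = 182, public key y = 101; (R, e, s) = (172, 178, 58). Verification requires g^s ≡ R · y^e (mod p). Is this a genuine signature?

g^s mod p:
Squares mod 211: 182^1≡182, 182^2≡208, 182^4≡9, 182^8≡81, 182^16≡20, 182^32≡189
58 = 32 + 16 + 8 + 2, so 182^58 ≡ 189·20·81·208 ≡ 154 (mod 211)
R · y^e mod p:
Squares mod 211: 101^1≡101, 101^2≡73, 101^4≡54, 101^8≡173, 101^16≡178, 101^32≡34, 101^64≡101, 101^128≡73
178 = 128 + 32 + 16 + 2, so 101^178 ≡ 73·34·178·73 ≡ 180 (mod 211)
172·180 = 30960 ≡ 154 (mod 211)
154 ≡ 154 (mod 211); signature holds.

genuine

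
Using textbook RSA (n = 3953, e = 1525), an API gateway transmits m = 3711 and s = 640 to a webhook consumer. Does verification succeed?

fails

s^2 ≡ 640^2 = 409600 ≡ 2441
s^4 ≡ 2441^2 = 5958481 ≡ 1310
s^8 ≡ 1310^2 = 1716100 ≡ 498
s^16 ≡ 498^2 = 248004 ≡ 2918
s^32 ≡ 2918^2 = 8514724 ≡ 3915
s^64 ≡ 3915^2 = 15327225 ≡ 1444
s^128 ≡ 1444^2 = 2085136 ≡ 1905
s^256 ≡ 1905^2 = 3629025 ≡ 171
s^512 ≡ 171^2 = 29241 ≡ 1570
s^1024 ≡ 1570^2 = 2464900 ≡ 2181
1525 = 1024 + 256 + 128 + 64 + 32 + 16 + 4 + 1, so s^1525 ≡ 2181·171·1905·1444·3915·2918·1310·640 ≡ 1645 (mod 3953)
1645 ≠ 3711, so verification fails.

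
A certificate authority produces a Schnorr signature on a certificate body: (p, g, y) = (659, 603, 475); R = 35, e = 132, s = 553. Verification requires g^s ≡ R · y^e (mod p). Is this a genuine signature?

genuine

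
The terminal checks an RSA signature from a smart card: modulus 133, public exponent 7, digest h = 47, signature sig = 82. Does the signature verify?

verifies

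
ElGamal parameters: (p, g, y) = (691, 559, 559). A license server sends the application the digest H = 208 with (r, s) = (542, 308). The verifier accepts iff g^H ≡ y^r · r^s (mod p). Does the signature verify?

verifies

Left side g^H mod p:
Squares mod 691: 559^1≡559, 559^2≡149, 559^4≡89, 559^8≡320, 559^16≡132, 559^32≡149, 559^64≡89, 559^128≡320
208 = 128 + 64 + 16, so 559^208 ≡ 320·89·132 ≡ 320 (mod 691)
Right side y^r · r^s mod p:
Squares mod 691: 559^1≡559, 559^2≡149, 559^4≡89, 559^8≡320, 559^16≡132, 559^32≡149, 559^64≡89, 559^128≡320, 559^256≡132, 559^512≡149
542 = 512 + 16 + 8 + 4 + 2, so 559^542 ≡ 149·132·320·89·149 ≡ 149 (mod 691)
Squares mod 691: 542^1≡542, 542^2≡89, 542^4≡320, 542^8≡132, 542^16≡149, 542^32≡89, 542^64≡320, 542^128≡132, 542^256≡149
308 = 256 + 32 + 16 + 4, so 542^308 ≡ 149·89·149·320 ≡ 132 (mod 691)
149·132 = 19668 ≡ 320 (mod 691)
320 ≡ 320 (mod 691), so the signature is genuine.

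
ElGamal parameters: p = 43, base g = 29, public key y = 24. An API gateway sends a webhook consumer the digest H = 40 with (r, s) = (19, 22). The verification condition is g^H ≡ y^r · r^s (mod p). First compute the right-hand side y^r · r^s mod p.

9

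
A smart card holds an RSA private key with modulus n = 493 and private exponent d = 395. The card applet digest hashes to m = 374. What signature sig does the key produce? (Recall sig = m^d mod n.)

408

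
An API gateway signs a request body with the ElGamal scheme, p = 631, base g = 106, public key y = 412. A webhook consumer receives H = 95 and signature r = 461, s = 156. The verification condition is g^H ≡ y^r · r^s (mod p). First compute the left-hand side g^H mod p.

610

106^2 = 11236 ≡ 509
106^4 ≡ 509^2 = 259081 ≡ 371
106^8 ≡ 371^2 = 137641 ≡ 83
106^16 ≡ 83^2 = 6889 ≡ 579
106^32 ≡ 579^2 = 335241 ≡ 180
106^64 ≡ 180^2 = 32400 ≡ 219
95 = 64 + 16 + 8 + 4 + 2 + 1, so 106^95 ≡ 219·579·83·371·509·106 ≡ 610 (mod 631)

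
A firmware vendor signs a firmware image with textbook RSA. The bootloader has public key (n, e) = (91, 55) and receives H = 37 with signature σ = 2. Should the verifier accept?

Squares mod 91: σ^1≡2, σ^2≡4, σ^4≡16, σ^8≡74, σ^16≡16, σ^32≡74
55 = 32 + 16 + 4 + 2 + 1, so σ^55 ≡ 74·16·16·4·2 ≡ 37 (mod 91)
37 = H, so the signature checks out.

accept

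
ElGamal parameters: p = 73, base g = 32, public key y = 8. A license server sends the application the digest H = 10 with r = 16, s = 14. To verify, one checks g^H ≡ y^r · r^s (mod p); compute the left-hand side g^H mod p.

32

32^2 = 1024 ≡ 2
32^4 ≡ 2^2 = 4
32^8 ≡ 4^2 = 16
10 = 8 + 2, so 32^10 ≡ 16·2 ≡ 32 (mod 73)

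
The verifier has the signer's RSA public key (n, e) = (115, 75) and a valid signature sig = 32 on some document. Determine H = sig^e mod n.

Squares mod 115: sig^1≡32, sig^2≡104, sig^4≡6, sig^8≡36, sig^16≡31, sig^32≡41, sig^64≡71
75 = 64 + 8 + 2 + 1, so sig^75 ≡ 71·36·104·32 ≡ 48 (mod 115)

48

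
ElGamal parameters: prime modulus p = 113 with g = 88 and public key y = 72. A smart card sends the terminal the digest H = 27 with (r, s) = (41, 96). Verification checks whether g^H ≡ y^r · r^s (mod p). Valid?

no

Left side g^H mod p:
Squares mod 113: 88^1≡88, 88^2≡60, 88^4≡97, 88^8≡30, 88^16≡109
27 = 16 + 8 + 2 + 1, so 88^27 ≡ 109·30·60·88 ≡ 104 (mod 113)
Right side y^r · r^s mod p:
Squares mod 113: 72^1≡72, 72^2≡99, 72^4≡83, 72^8≡109, 72^16≡16, 72^32≡30
41 = 32 + 8 + 1, so 72^41 ≡ 30·109·72 ≡ 61 (mod 113)
Squares mod 113: 41^1≡41, 41^2≡99, 41^4≡83, 41^8≡109, 41^16≡16, 41^32≡30, 41^64≡109
96 = 64 + 32, so 41^96 ≡ 109·30 ≡ 106 (mod 113)
61·106 = 6466 ≡ 25 (mod 113)
104 ≠ 25, so verification fails.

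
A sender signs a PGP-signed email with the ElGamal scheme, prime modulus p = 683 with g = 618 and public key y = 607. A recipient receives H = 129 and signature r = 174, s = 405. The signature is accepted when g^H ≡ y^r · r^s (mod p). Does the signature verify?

Left side g^H mod p:
618^2 = 381924 ≡ 127
618^4 ≡ 127^2 = 16129 ≡ 420
618^8 ≡ 420^2 = 176400 ≡ 186
618^16 ≡ 186^2 = 34596 ≡ 446
618^32 ≡ 446^2 = 198916 ≡ 163
618^64 ≡ 163^2 = 26569 ≡ 615
618^128 ≡ 615^2 = 378225 ≡ 526
129 = 128 + 1, so 618^129 ≡ 526·618 ≡ 643 (mod 683)
Right side y^r · r^s mod p:
607^2 = 368449 ≡ 312
607^4 ≡ 312^2 = 97344 ≡ 358
607^8 ≡ 358^2 = 128164 ≡ 443
607^16 ≡ 443^2 = 196249 ≡ 228
607^32 ≡ 228^2 = 51984 ≡ 76
607^64 ≡ 76^2 = 5776 ≡ 312
607^128 ≡ 312^2 = 97344 ≡ 358
174 = 128 + 32 + 8 + 4 + 2, so 607^174 ≡ 358·76·443·358·312 ≡ 391 (mod 683)
174^2 = 30276 ≡ 224
174^4 ≡ 224^2 = 50176 ≡ 317
174^8 ≡ 317^2 = 100489 ≡ 88
174^16 ≡ 88^2 = 7744 ≡ 231
174^32 ≡ 231^2 = 53361 ≡ 87
174^64 ≡ 87^2 = 7569 ≡ 56
174^128 ≡ 56^2 = 3136 ≡ 404
174^256 ≡ 404^2 = 163216 ≡ 662
405 = 256 + 128 + 16 + 4 + 1, so 174^405 ≡ 662·404·231·317·174 ≡ 627 (mod 683)
391·627 = 245157 ≡ 643 (mod 683)
643 ≡ 643 (mod 683), so the signature is genuine.

verifies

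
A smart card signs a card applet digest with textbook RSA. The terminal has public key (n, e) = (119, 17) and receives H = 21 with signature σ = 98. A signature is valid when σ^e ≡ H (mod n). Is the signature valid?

invalid

Squares mod 119: σ^1≡98, σ^2≡84, σ^4≡35, σ^8≡35, σ^16≡35
17 = 16 + 1, so σ^17 ≡ 35·98 ≡ 98 (mod 119)
σ^17 mod 119 = 98, but H = 21.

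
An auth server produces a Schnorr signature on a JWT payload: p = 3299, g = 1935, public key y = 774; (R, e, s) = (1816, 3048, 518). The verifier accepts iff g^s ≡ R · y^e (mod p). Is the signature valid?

g^s mod p:
Squares mod 3299: 1935^1≡1935, 1935^2≡3159, 1935^4≡3105, 1935^8≡1347, 1935^16≡3258, 1935^32≡1681, 1935^64≡1817, 1935^128≡2489, 1935^256≡2898, 1935^512≡2449
518 = 512 + 4 + 2, so 1935^518 ≡ 2449·3105·3159 ≡ 402 (mod 3299)
R · y^e mod p:
Squares mod 3299: 774^1≡774, 774^2≡1957, 774^4≡3009, 774^8≡1625, 774^16≡1425, 774^32≡1740, 774^64≡2417, 774^128≡2659, 774^256≡524, 774^512≡759, 774^1024≡2055, 774^2048≡305
3048 = 2048 + 512 + 256 + 128 + 64 + 32 + 8, so 774^3048 ≡ 305·759·524·2659·2417·1740·1625 ≡ 2707 (mod 3299)
1816·2707 = 4915912 ≡ 402 (mod 3299)
402 ≡ 402 (mod 3299); signature holds.

valid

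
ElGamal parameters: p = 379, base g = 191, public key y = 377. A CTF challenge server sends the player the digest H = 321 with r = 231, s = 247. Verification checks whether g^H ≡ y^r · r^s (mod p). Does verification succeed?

fails

Left side g^H mod p:
191^2 = 36481 ≡ 97
191^4 ≡ 97^2 = 9409 ≡ 313
191^8 ≡ 313^2 = 97969 ≡ 187
191^16 ≡ 187^2 = 34969 ≡ 101
191^32 ≡ 101^2 = 10201 ≡ 347
191^64 ≡ 347^2 = 120409 ≡ 266
191^128 ≡ 266^2 = 70756 ≡ 262
191^256 ≡ 262^2 = 68644 ≡ 45
321 = 256 + 64 + 1, so 191^321 ≡ 45·266·191 ≡ 142 (mod 379)
Right side y^r · r^s mod p:
377^2 = 142129 ≡ 4
377^4 ≡ 4^2 = 16
377^8 ≡ 16^2 = 256
377^16 ≡ 256^2 = 65536 ≡ 348
377^32 ≡ 348^2 = 121104 ≡ 203
377^64 ≡ 203^2 = 41209 ≡ 277
377^128 ≡ 277^2 = 76729 ≡ 171
231 = 128 + 64 + 32 + 4 + 2 + 1, so 377^231 ≡ 171·277·203·16·4·377 ≡ 180 (mod 379)
231^2 = 53361 ≡ 301
231^4 ≡ 301^2 = 90601 ≡ 20
231^8 ≡ 20^2 = 400 ≡ 21
231^16 ≡ 21^2 = 441 ≡ 62
231^32 ≡ 62^2 = 3844 ≡ 54
231^64 ≡ 54^2 = 2916 ≡ 263
231^128 ≡ 263^2 = 69169 ≡ 191
247 = 128 + 64 + 32 + 16 + 4 + 2 + 1, so 231^247 ≡ 191·263·54·62·20·301·231 ≡ 273 (mod 379)
180·273 = 49140 ≡ 249 (mod 379)
142 ≠ 249, so verification fails.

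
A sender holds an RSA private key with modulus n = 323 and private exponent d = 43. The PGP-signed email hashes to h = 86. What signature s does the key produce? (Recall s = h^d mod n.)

205

h^2 ≡ 86^2 = 7396 ≡ 290
h^4 ≡ 290^2 = 84100 ≡ 120
h^8 ≡ 120^2 = 14400 ≡ 188
h^16 ≡ 188^2 = 35344 ≡ 137
h^32 ≡ 137^2 = 18769 ≡ 35
43 = 32 + 8 + 2 + 1, so h^43 ≡ 35·188·290·86 ≡ 205 (mod 323)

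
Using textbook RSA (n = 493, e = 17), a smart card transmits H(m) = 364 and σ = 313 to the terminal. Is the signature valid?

Squares mod 493: σ^1≡313, σ^2≡355, σ^4≡310, σ^8≡458, σ^16≡239
17 = 16 + 1, so σ^17 ≡ 239·313 ≡ 364 (mod 493)
σ^17 mod 493 = 364 matches H(m).

valid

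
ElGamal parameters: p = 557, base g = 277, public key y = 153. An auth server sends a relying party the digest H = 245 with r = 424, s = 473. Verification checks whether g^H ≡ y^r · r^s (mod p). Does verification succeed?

Left side g^H mod p:
277^245 mod 557 = 240
Right side y^r · r^s mod p:
153^424 mod 557 = 36
424^473 mod 557 = 114
36·114 = 4104 ≡ 205 (mod 557)
240 ≠ 205, so verification fails.

fails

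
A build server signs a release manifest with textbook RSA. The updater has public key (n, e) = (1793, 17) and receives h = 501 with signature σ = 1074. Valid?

no

Squares mod 1793: σ^1≡1074, σ^2≡577, σ^4≡1224, σ^8≡1021, σ^16≡708
17 = 16 + 1, so σ^17 ≡ 708·1074 ≡ 160 (mod 1793)
The recovered value 160 does not match the digest 501.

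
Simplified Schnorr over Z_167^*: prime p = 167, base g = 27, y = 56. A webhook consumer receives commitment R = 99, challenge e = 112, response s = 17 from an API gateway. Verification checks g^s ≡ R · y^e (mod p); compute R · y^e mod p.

Squares mod 167: 56^1≡56, 56^2≡130, 56^4≡33, 56^8≡87, 56^16≡54, 56^32≡77, 56^64≡84
112 = 64 + 32 + 16, so 56^112 ≡ 84·77·54 ≡ 75 (mod 167)
R · y^e ≡ 99·75 = 7425 ≡ 77 (mod 167)

77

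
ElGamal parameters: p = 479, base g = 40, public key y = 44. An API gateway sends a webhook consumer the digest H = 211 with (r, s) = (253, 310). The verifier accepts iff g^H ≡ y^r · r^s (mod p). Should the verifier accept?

accept

Left side g^H mod p:
40^2 = 1600 ≡ 163
40^4 ≡ 163^2 = 26569 ≡ 224
40^8 ≡ 224^2 = 50176 ≡ 360
40^16 ≡ 360^2 = 129600 ≡ 270
40^32 ≡ 270^2 = 72900 ≡ 92
40^64 ≡ 92^2 = 8464 ≡ 321
40^128 ≡ 321^2 = 103041 ≡ 56
211 = 128 + 64 + 16 + 2 + 1, so 40^211 ≡ 56·321·270·163·40 ≡ 294 (mod 479)
Right side y^r · r^s mod p:
44^2 = 1936 ≡ 20
44^4 ≡ 20^2 = 400
44^8 ≡ 400^2 = 160000 ≡ 14
44^16 ≡ 14^2 = 196
44^32 ≡ 196^2 = 38416 ≡ 96
44^64 ≡ 96^2 = 9216 ≡ 115
44^128 ≡ 115^2 = 13225 ≡ 292
253 = 128 + 64 + 32 + 16 + 8 + 4 + 1, so 44^253 ≡ 292·115·96·196·14·400·44 ≡ 393 (mod 479)
253^2 = 64009 ≡ 302
253^4 ≡ 302^2 = 91204 ≡ 194
253^8 ≡ 194^2 = 37636 ≡ 274
253^16 ≡ 274^2 = 75076 ≡ 352
253^32 ≡ 352^2 = 123904 ≡ 322
253^64 ≡ 322^2 = 103684 ≡ 220
253^128 ≡ 220^2 = 48400 ≡ 21
253^256 ≡ 21^2 = 441
310 = 256 + 32 + 16 + 4 + 2, so 253^310 ≡ 441·322·352·194·302 ≡ 30 (mod 479)
393·30 = 11790 ≡ 294 (mod 479)
294 ≡ 294 (mod 479), so the signature is genuine.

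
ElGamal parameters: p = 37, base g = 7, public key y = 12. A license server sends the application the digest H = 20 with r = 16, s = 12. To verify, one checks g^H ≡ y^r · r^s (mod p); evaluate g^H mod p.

12

7^2 = 49 ≡ 12
7^4 ≡ 12^2 = 144 ≡ 33
7^8 ≡ 33^2 = 1089 ≡ 16
7^16 ≡ 16^2 = 256 ≡ 34
20 = 16 + 4, so 7^20 ≡ 34·33 ≡ 12 (mod 37)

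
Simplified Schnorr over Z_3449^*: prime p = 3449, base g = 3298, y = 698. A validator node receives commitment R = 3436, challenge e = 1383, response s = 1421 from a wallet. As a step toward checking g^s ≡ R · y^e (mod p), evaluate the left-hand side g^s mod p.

1458

Squares mod 3449: 3298^1≡3298, 3298^2≡2107, 3298^4≡586, 3298^8≡1945, 3298^16≡2921, 3298^32≡2864, 3298^64≡774, 3298^128≡2399, 3298^256≡2269, 3298^512≡2453, 3298^1024≡2153
1421 = 1024 + 256 + 128 + 8 + 4 + 1, so 3298^1421 ≡ 2153·2269·2399·1945·586·3298 ≡ 1458 (mod 3449)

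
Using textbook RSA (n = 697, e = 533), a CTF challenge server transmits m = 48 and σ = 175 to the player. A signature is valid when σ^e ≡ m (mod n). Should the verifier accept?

accept

σ^2 ≡ 175^2 = 30625 ≡ 654
σ^4 ≡ 654^2 = 427716 ≡ 455
σ^8 ≡ 455^2 = 207025 ≡ 16
σ^16 ≡ 16^2 = 256
σ^32 ≡ 256^2 = 65536 ≡ 18
σ^64 ≡ 18^2 = 324
σ^128 ≡ 324^2 = 104976 ≡ 426
σ^256 ≡ 426^2 = 181476 ≡ 256
σ^512 ≡ 256^2 = 65536 ≡ 18
533 = 512 + 16 + 4 + 1, so σ^533 ≡ 18·256·455·175 ≡ 48 (mod 697)
Since 48 equals the digest 48, verification succeeds.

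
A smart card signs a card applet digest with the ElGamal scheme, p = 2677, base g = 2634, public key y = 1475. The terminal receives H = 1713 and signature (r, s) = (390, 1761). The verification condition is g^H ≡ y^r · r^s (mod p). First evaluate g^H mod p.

2634^2 = 6937956 ≡ 1849
2634^4 ≡ 1849^2 = 3418801 ≡ 272
2634^8 ≡ 272^2 = 73984 ≡ 1705
2634^16 ≡ 1705^2 = 2907025 ≡ 2480
2634^32 ≡ 2480^2 = 6150400 ≡ 1331
2634^64 ≡ 1331^2 = 1771561 ≡ 2064
2634^128 ≡ 2064^2 = 4260096 ≡ 989
2634^256 ≡ 989^2 = 978121 ≡ 1016
2634^512 ≡ 1016^2 = 1032256 ≡ 1611
2634^1024 ≡ 1611^2 = 2595321 ≡ 1308
1713 = 1024 + 512 + 128 + 32 + 16 + 1, so 2634^1713 ≡ 1308·1611·989·1331·2480·2634 ≡ 1335 (mod 2677)

1335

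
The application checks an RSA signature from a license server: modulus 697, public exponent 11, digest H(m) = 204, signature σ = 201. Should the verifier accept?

reject

Squares mod 697: σ^1≡201, σ^2≡672, σ^4≡625, σ^8≡305
11 = 8 + 2 + 1, so σ^11 ≡ 305·672·201 ≡ 78 (mod 697)
78 ≠ 204, so verification fails.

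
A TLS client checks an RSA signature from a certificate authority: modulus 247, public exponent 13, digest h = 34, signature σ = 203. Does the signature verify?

Squares mod 247: σ^1≡203, σ^2≡207, σ^4≡118, σ^8≡92
13 = 8 + 4 + 1, so σ^13 ≡ 92·118·203 ≡ 34 (mod 247)
σ^13 mod 247 = 34 matches h.

verifies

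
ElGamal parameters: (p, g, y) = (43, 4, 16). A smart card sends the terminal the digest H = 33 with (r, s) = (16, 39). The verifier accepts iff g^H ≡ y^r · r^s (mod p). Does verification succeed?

Left side g^H mod p:
4^2 = 16
4^4 ≡ 16^2 = 256 ≡ 41
4^8 ≡ 41^2 = 1681 ≡ 4
4^16 ≡ 4^2 = 16
4^32 ≡ 16^2 = 256 ≡ 41
33 = 32 + 1, so 4^33 ≡ 41·4 ≡ 35 (mod 43)
Right side y^r · r^s mod p:
16^2 = 256 ≡ 41
16^4 ≡ 41^2 = 1681 ≡ 4
16^8 ≡ 4^2 = 16
16^16 ≡ 16^2 = 256 ≡ 41
16^2 = 256 ≡ 41
16^4 ≡ 41^2 = 1681 ≡ 4
16^8 ≡ 4^2 = 16
16^16 ≡ 16^2 = 256 ≡ 41
16^32 ≡ 41^2 = 1681 ≡ 4
39 = 32 + 4 + 2 + 1, so 16^39 ≡ 4·4·41·16 ≡ 4 (mod 43)
41·4 = 164 ≡ 35 (mod 43)
35 ≡ 35 (mod 43), so the signature is genuine.

passes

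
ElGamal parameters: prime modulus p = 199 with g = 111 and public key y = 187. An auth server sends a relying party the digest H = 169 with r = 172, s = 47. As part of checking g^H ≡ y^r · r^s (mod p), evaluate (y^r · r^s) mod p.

90

187^2 = 34969 ≡ 144
187^4 ≡ 144^2 = 20736 ≡ 40
187^8 ≡ 40^2 = 1600 ≡ 8
187^16 ≡ 8^2 = 64
187^32 ≡ 64^2 = 4096 ≡ 116
187^64 ≡ 116^2 = 13456 ≡ 123
187^128 ≡ 123^2 = 15129 ≡ 5
172 = 128 + 32 + 8 + 4, so 187^172 ≡ 5·116·8·40 ≡ 132 (mod 199)
172^2 = 29584 ≡ 132
172^4 ≡ 132^2 = 17424 ≡ 111
172^8 ≡ 111^2 = 12321 ≡ 182
172^16 ≡ 182^2 = 33124 ≡ 90
172^32 ≡ 90^2 = 8100 ≡ 140
47 = 32 + 8 + 4 + 2 + 1, so 172^47 ≡ 140·182·111·132·172 ≡ 64 (mod 199)
y^r · r^s ≡ 132·64 = 8448 ≡ 90 (mod 199)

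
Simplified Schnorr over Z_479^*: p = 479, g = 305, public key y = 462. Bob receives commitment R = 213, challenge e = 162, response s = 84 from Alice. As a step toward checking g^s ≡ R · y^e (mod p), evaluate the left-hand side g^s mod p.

305^84 mod 479 = 247

247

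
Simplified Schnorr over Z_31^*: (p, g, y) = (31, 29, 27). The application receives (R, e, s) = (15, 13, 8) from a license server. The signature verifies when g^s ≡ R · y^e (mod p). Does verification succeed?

fails

g^s mod p:
29^2 = 841 ≡ 4
29^4 ≡ 4^2 = 16
29^8 ≡ 16^2 = 256 ≡ 8
R · y^e mod p:
27^2 = 729 ≡ 16
27^4 ≡ 16^2 = 256 ≡ 8
27^8 ≡ 8^2 = 64 ≡ 2
13 = 8 + 4 + 1, so 27^13 ≡ 2·8·27 ≡ 29 (mod 31)
15·29 = 435 ≡ 1 (mod 31)
8 ≠ 1; the check fails.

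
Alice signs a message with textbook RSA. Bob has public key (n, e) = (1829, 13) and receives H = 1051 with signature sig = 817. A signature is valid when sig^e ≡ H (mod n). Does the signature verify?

Squares mod 1829: sig^1≡817, sig^2≡1733, sig^4≡71, sig^8≡1383
13 = 8 + 4 + 1, so sig^13 ≡ 1383·71·817 ≡ 83 (mod 1829)
83 ≠ 1051, so verification fails.

does not verify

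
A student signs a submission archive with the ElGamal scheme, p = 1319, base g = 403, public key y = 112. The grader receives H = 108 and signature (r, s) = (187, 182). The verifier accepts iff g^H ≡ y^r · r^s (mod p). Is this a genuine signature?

genuine

Left side g^H mod p:
Squares mod 1319: 403^1≡403, 403^2≡172, 403^4≡566, 403^8≡1158, 403^16≡860, 403^32≡960, 403^64≡938
108 = 64 + 32 + 8 + 4, so 403^108 ≡ 938·960·1158·566 ≡ 809 (mod 1319)
Right side y^r · r^s mod p:
Squares mod 1319: 112^1≡112, 112^2≡673, 112^4≡512, 112^8≡982, 112^16≡135, 112^32≡1078, 112^64≡45, 112^128≡706
187 = 128 + 32 + 16 + 8 + 2 + 1, so 112^187 ≡ 706·1078·135·982·673·112 ≡ 240 (mod 1319)
Squares mod 1319: 187^1≡187, 187^2≡675, 187^4≡570, 187^8≡426, 187^16≡773, 187^32≡22, 187^64≡484, 187^128≡793
182 = 128 + 32 + 16 + 4 + 2, so 187^182 ≡ 793·22·773·570·675 ≡ 1152 (mod 1319)
240·1152 = 276480 ≡ 809 (mod 1319)
809 ≡ 809 (mod 1319), so the signature is genuine.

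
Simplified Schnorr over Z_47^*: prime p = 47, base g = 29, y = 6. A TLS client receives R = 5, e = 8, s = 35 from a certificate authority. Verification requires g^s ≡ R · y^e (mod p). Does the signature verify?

g^s mod p:
29^2 = 841 ≡ 42
29^4 ≡ 42^2 = 1764 ≡ 25
29^8 ≡ 25^2 = 625 ≡ 14
29^16 ≡ 14^2 = 196 ≡ 8
29^32 ≡ 8^2 = 64 ≡ 17
35 = 32 + 2 + 1, so 29^35 ≡ 17·42·29 ≡ 26 (mod 47)
R · y^e mod p:
6^2 = 36
6^4 ≡ 36^2 = 1296 ≡ 27
6^8 ≡ 27^2 = 729 ≡ 24
5·24 = 120 ≡ 26 (mod 47)
26 ≡ 26 (mod 47); signature holds.

verifies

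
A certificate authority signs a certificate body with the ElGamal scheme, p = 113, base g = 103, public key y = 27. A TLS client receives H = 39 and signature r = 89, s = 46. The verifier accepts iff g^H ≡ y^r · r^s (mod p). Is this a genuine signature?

genuine

Left side g^H mod p:
103^2 = 10609 ≡ 100
103^4 ≡ 100^2 = 10000 ≡ 56
103^8 ≡ 56^2 = 3136 ≡ 85
103^16 ≡ 85^2 = 7225 ≡ 106
103^32 ≡ 106^2 = 11236 ≡ 49
39 = 32 + 4 + 2 + 1, so 103^39 ≡ 49·56·100·103 ≡ 92 (mod 113)
Right side y^r · r^s mod p:
27^2 = 729 ≡ 51
27^4 ≡ 51^2 = 2601 ≡ 2
27^8 ≡ 2^2 = 4
27^16 ≡ 4^2 = 16
27^32 ≡ 16^2 = 256 ≡ 30
27^64 ≡ 30^2 = 900 ≡ 109
89 = 64 + 16 + 8 + 1, so 27^89 ≡ 109·16·4·27 ≡ 94 (mod 113)
89^2 = 7921 ≡ 11
89^4 ≡ 11^2 = 121 ≡ 8
89^8 ≡ 8^2 = 64
89^16 ≡ 64^2 = 4096 ≡ 28
89^32 ≡ 28^2 = 784 ≡ 106
46 = 32 + 8 + 4 + 2, so 89^46 ≡ 106·64·8·11 ≡ 13 (mod 113)
94·13 = 1222 ≡ 92 (mod 113)
92 ≡ 92 (mod 113), so the signature is genuine.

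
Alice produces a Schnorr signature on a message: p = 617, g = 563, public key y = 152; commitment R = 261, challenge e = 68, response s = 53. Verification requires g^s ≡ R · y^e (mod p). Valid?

g^s mod p:
563^2 = 316969 ≡ 448
563^4 ≡ 448^2 = 200704 ≡ 179
563^8 ≡ 179^2 = 32041 ≡ 574
563^16 ≡ 574^2 = 329476 ≡ 615
563^32 ≡ 615^2 = 378225 ≡ 4
53 = 32 + 16 + 4 + 1, so 563^53 ≡ 4·615·179·563 ≡ 203 (mod 617)
R · y^e mod p:
152^2 = 23104 ≡ 275
152^4 ≡ 275^2 = 75625 ≡ 351
152^8 ≡ 351^2 = 123201 ≡ 418
152^16 ≡ 418^2 = 174724 ≡ 113
152^32 ≡ 113^2 = 12769 ≡ 429
152^64 ≡ 429^2 = 184041 ≡ 175
68 = 64 + 4, so 152^68 ≡ 175·351 ≡ 342 (mod 617)
261·342 = 89262 ≡ 414 (mod 617)
203 ≠ 414; the check fails.

no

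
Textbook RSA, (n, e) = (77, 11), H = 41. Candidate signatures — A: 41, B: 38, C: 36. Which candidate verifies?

Candidate A: Squares mod 77: 41^1≡41, 41^2≡64, 41^4≡15, 41^8≡71; 11 = 8 + 2 + 1, so 41^11 ≡ 71·64·41 ≡ 41 (mod 77)
  → matches H = 41
Candidate B: Squares mod 77: 38^1≡38, 38^2≡58, 38^4≡53, 38^8≡37; 11 = 8 + 2 + 1, so 38^11 ≡ 37·58·38 ≡ 5 (mod 77)
Candidate C: Squares mod 77: 36^1≡36, 36^2≡64, 36^4≡15, 36^8≡71; 11 = 8 + 2 + 1, so 36^11 ≡ 71·64·36 ≡ 36 (mod 77)

A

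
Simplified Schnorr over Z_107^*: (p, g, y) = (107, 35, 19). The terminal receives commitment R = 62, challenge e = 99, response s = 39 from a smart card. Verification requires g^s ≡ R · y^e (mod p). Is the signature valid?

g^s mod p:
35^39 mod 107 = 30
R · y^e mod p:
19^99 mod 107 = 35
62·35 = 2170 ≡ 30 (mod 107)
30 ≡ 30 (mod 107); signature holds.

valid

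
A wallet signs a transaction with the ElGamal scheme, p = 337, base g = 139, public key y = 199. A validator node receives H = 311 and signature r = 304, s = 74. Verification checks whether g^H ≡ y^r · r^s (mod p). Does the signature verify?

does not verify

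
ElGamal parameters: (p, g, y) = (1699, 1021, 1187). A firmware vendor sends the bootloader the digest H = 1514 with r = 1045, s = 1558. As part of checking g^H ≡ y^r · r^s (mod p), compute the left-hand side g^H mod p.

Squares mod 1699: 1021^1≡1021, 1021^2≡954, 1021^4≡1151, 1021^8≡1280, 1021^16≡564, 1021^32≡383, 1021^64≡575, 1021^128≡1019, 1021^256≡272, 1021^512≡927, 1021^1024≡1334
1514 = 1024 + 256 + 128 + 64 + 32 + 8 + 2, so 1021^1514 ≡ 1334·272·1019·575·383·1280·954 ≡ 807 (mod 1699)

807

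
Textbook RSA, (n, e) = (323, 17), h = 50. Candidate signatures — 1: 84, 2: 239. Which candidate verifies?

Candidate 1: 84^2 = 7056 ≡ 273; 84^4 ≡ 273^2 = 74529 ≡ 239; 84^8 ≡ 239^2 = 57121 ≡ 273; 84^16 ≡ 273^2 = 74529 ≡ 239; 17 = 16 + 1, so 84^17 ≡ 239·84 ≡ 50 (mod 323)
  → matches h = 50
Candidate 2: 239^2 = 57121 ≡ 273; 239^4 ≡ 273^2 = 74529 ≡ 239; 239^8 ≡ 239^2 = 57121 ≡ 273; 239^16 ≡ 273^2 = 74529 ≡ 239; 17 = 16 + 1, so 239^17 ≡ 239·239 ≡ 273 (mod 323)

1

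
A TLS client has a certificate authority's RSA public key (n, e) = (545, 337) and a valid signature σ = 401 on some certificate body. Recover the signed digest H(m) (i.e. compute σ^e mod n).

536

σ^2 ≡ 401^2 = 160801 ≡ 26
σ^4 ≡ 26^2 = 676 ≡ 131
σ^8 ≡ 131^2 = 17161 ≡ 266
σ^16 ≡ 266^2 = 70756 ≡ 451
σ^32 ≡ 451^2 = 203401 ≡ 116
σ^64 ≡ 116^2 = 13456 ≡ 376
σ^128 ≡ 376^2 = 141376 ≡ 221
σ^256 ≡ 221^2 = 48841 ≡ 336
337 = 256 + 64 + 16 + 1, so σ^337 ≡ 336·376·451·401 ≡ 536 (mod 545)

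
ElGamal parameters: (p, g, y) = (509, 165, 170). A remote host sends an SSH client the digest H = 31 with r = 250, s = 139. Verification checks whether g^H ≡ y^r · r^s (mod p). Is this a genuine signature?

Left side g^H mod p:
Squares mod 509: 165^1≡165, 165^2≡248, 165^4≡424, 165^8≡99, 165^16≡130
31 = 16 + 8 + 4 + 2 + 1, so 165^31 ≡ 130·99·424·248·165 ≡ 87 (mod 509)
Right side y^r · r^s mod p:
Squares mod 509: 170^1≡170, 170^2≡396, 170^4≡44, 170^8≡409, 170^16≡329, 170^32≡333, 170^64≡436, 170^128≡239
250 = 128 + 64 + 32 + 16 + 8 + 2, so 170^250 ≡ 239·436·333·329·409·396 ≡ 428 (mod 509)
Squares mod 509: 250^1≡250, 250^2≡402, 250^4≡251, 250^8≡394, 250^16≡500, 250^32≡81, 250^64≡453, 250^128≡82
139 = 128 + 8 + 2 + 1, so 250^139 ≡ 82·394·402·250 ≡ 244 (mod 509)
428·244 = 104432 ≡ 87 (mod 509)
87 ≡ 87 (mod 509), so the signature is genuine.

genuine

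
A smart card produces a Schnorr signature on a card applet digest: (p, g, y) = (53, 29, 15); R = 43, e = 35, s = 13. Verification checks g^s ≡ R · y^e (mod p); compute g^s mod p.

52

29^2 = 841 ≡ 46
29^4 ≡ 46^2 = 2116 ≡ 49
29^8 ≡ 49^2 = 2401 ≡ 16
13 = 8 + 4 + 1, so 29^13 ≡ 16·49·29 ≡ 52 (mod 53)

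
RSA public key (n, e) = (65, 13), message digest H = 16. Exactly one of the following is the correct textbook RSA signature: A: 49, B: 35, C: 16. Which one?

Candidate A: Squares mod 65: 49^1≡49, 49^2≡61, 49^4≡16, 49^8≡61; 13 = 8 + 4 + 1, so 49^13 ≡ 61·16·49 ≡ 49 (mod 65)
Candidate B: Squares mod 65: 35^1≡35, 35^2≡55, 35^4≡35, 35^8≡55; 13 = 8 + 4 + 1, so 35^13 ≡ 55·35·35 ≡ 35 (mod 65)
Candidate C: Squares mod 65: 16^1≡16, 16^2≡61, 16^4≡16, 16^8≡61; 13 = 8 + 4 + 1, so 16^13 ≡ 61·16·16 ≡ 16 (mod 65)
  → matches H = 16

C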